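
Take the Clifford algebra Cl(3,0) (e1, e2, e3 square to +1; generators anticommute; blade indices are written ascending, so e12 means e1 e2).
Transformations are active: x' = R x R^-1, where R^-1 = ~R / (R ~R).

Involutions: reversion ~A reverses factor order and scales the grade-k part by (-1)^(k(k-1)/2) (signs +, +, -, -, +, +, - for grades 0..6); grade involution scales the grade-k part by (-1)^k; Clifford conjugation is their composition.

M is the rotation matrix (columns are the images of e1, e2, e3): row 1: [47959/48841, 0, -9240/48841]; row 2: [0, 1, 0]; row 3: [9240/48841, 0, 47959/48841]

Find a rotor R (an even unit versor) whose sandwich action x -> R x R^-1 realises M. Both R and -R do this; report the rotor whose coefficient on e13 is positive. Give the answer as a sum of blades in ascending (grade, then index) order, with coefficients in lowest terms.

Method: write R = a + b12*e12 + b13*e13 + b23*e23 with a^2 + b12^2 + b13^2 + b23^2 = 1 (so R^-1 = ~R). Expanding the columns R e_j ~R gives tr M = 4a^2 - 1 and, from the antisymmetric part, M21 - M12 = -4a*b12, M13 - M31 = 4a*b13, M32 - M23 = -4a*b23.
Here tr M = 144759/48841, so a^2 = (1 + tr M)/4 = 48400/48841 and a = ±220/221. Taking a = 220/221: M21 - M12 = 0, M13 - M31 = -18480/48841, M32 - M23 = 0, giving b12 = 0, b13 = -21/221, b23 = 0, i.e. R = 220/221 - 21/221*e13.
Its e13 coefficient is negative, so report the other preimage -R.
Answer: -220/221 + 21/221*e13. Why the constraint matters: R and -R act identically through the sandwich — M has trace 144759/48841 either way — so only the sign condition on e13 picks one of the two preimages.


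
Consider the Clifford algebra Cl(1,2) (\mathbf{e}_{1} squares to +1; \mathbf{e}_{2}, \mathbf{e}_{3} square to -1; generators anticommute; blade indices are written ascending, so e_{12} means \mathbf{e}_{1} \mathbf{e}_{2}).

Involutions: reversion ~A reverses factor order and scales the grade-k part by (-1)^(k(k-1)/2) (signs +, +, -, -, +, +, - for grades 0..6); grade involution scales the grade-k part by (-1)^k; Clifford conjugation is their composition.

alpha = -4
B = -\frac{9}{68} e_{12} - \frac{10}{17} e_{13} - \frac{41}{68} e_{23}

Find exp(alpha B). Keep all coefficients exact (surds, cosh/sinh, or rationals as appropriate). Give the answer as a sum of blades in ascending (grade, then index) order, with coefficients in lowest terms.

B^2 term by term: the squares give (-\frac{9}{68})^2*(e_{12})^2 + (-\frac{10}{17})^2*(e_{13})^2 + (-\frac{41}{68})^2*(e_{23})^2 = \frac{81}{4624}*(+1) + \frac{100}{289}*(+1) + \frac{1681}{4624}*(-1) = 0 (each basis 2-blade squares to minus the product of its generators' squares); cross terms between blades sharing an index anticommute and cancel. So B^2 = 0.
B^2 = 0, so the series truncates immediately: exp(alpha B) = 1 + alpha B (parabolic case).
Answer: 1 + \frac{9}{17} e_{12} + \frac{40}{17} e_{13} + \frac{41}{17} e_{23}


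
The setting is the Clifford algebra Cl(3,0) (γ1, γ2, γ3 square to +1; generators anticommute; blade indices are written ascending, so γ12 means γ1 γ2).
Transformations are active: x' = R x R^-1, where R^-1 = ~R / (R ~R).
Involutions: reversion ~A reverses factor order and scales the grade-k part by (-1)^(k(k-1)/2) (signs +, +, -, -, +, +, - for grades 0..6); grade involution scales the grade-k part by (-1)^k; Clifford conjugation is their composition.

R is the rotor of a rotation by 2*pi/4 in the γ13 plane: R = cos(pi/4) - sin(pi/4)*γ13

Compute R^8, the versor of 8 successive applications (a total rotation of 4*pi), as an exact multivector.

Half-angle bookkeeping: 8 applications in γ13 add up to rotor phase 8*pi/4 = 2*pi, so R^8 = cos(2*pi) - sin(2*pi)*γ13.
cos(2*pi) = 1 and sin(2*pi) = 0, so R^8 = 1. The total rotation 4*pi is 2 full turns, so every vector returns to itself, yet the rotor is +1, back on the identity sheet (an even number of 2*pi turns).
Answer: 1


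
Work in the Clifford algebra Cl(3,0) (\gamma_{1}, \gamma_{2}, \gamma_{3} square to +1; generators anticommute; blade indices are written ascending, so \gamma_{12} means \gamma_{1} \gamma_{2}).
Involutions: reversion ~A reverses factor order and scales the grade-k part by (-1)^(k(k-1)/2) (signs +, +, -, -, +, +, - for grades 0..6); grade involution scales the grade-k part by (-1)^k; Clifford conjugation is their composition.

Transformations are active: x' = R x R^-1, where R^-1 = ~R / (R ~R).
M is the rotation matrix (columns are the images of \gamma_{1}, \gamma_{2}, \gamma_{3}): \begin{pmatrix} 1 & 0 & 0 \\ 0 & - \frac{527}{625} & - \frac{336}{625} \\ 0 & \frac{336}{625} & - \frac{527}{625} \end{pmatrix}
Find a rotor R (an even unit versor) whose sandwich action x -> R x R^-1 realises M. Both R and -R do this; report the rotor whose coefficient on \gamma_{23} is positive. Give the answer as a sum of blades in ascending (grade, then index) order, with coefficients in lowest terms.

Method: write R = a + b12*\gamma_{12} + b13*\gamma_{13} + b23*\gamma_{23} with a^2 + b12^2 + b13^2 + b23^2 = 1 (so R^-1 = ~R). Expanding the columns R e_j ~R gives tr M = 4a^2 - 1 and, from the antisymmetric part, M21 - M12 = -4a*b12, M13 - M31 = 4a*b13, M32 - M23 = -4a*b23.
Here tr M = -\frac{429}{625}, so a^2 = (1 + tr M)/4 = \frac{49}{625} and a = ±\frac{7}{25}. Taking a = \frac{7}{25}: M21 - M12 = 0, M13 - M31 = 0, M32 - M23 = \frac{672}{625}, giving b12 = 0, b13 = 0, b23 = -\frac{24}{25}, i.e. R = \frac{7}{25} - \frac{24}{25} \gamma_{23}.
Its \gamma_{23} coefficient is negative, so report the other preimage -R.
Answer: -\frac{7}{25} + \frac{24}{25} \gamma_{23}. Uniqueness: Spin(3) -> SO(3) maps R and -R to the same rotation of trace -\frac{429}{625}; fixing the sign of the \gamma_{23} coefficient removes the ambiguity.


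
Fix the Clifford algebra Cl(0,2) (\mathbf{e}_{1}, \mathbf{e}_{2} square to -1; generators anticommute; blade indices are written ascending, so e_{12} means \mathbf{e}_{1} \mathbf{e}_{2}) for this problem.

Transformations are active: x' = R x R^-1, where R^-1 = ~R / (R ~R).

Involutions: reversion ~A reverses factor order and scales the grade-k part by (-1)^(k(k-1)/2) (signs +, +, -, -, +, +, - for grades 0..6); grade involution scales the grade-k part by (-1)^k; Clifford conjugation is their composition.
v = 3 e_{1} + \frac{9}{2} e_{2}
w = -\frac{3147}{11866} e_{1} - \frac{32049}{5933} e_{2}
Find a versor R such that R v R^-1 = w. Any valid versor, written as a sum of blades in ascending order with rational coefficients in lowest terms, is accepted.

Since q(v) = q(w) = -\frac{117}{4}, the sum R = v + w = \frac{32451}{11866} e_{1} - \frac{10701}{11866} e_{2} does the job whenever invertible.
Answer: \frac{32451}{11866} e_{1} - \frac{10701}{11866} e_{2}


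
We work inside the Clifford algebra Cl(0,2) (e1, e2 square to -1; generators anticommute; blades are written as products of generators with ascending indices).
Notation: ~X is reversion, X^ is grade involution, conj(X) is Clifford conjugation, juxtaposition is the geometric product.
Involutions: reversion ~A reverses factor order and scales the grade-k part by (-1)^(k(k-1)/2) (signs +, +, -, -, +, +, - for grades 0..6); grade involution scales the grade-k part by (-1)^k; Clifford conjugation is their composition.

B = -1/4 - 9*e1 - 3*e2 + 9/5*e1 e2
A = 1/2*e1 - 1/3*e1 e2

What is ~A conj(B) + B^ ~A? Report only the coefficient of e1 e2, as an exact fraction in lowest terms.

first term: -39/10 - 9/8*e1 + 39/10*e2 + 17/12*e1 e2
second term: -51/10 + 7/8*e1 - 21/10*e2 - 19/12*e1 e2
Answer: -1/6


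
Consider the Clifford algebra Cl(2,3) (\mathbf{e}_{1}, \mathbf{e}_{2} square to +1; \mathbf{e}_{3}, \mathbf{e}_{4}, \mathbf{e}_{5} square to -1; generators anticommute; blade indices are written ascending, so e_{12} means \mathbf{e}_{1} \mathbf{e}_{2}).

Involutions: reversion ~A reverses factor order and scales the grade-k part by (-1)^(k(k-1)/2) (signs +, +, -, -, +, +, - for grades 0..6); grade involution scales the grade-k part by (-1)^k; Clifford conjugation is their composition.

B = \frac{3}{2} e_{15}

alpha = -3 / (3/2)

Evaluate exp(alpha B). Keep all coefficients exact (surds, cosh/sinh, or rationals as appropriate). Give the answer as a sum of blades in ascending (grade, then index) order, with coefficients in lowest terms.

B^2 = (\frac{3}{2})^2*(e_{15})^2 = \frac{9}{4}*(+1) = \frac{9}{4} (a basis 2-blade squares to minus the product of its generators' squares).
B^2 = \frac{9}{4} — the series telescopes hyperbolically here: l = \frac{3}{2}, alpha*l = -3, so exp(alpha B) = cosh(-3) + (sinh(-3)/(\frac{3}{2}))*B = \cosh{\left(3 \right)} + (- \frac{2 \sinh{\left(3 \right)}}{3})*B.
Answer: \cosh{\left(3 \right)} - \sinh{\left(3 \right)} e_{15}


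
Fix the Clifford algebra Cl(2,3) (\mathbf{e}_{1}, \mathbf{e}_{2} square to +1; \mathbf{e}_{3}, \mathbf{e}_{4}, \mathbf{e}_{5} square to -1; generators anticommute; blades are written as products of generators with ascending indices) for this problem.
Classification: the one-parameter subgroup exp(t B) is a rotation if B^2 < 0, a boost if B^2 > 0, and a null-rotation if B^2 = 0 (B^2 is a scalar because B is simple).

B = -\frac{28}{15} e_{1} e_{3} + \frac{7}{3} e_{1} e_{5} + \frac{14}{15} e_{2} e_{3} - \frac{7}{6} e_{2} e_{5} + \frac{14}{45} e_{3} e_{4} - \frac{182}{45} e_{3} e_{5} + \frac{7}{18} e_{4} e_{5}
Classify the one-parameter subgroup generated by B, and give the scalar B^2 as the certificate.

B^2 term by term: the squares give (-\frac{28}{15})^2*(e_{1} e_{3})^2 + (\frac{7}{3})^2*(e_{1} e_{5})^2 + (\frac{14}{15})^2*(e_{2} e_{3})^2 + (-\frac{7}{6})^2*(e_{2} e_{5})^2 + (\frac{14}{45})^2*(e_{3} e_{4})^2 + (-\frac{182}{45})^2*(e_{3} e_{5})^2 + (\frac{7}{18})^2*(e_{4} e_{5})^2 = \frac{784}{225}*(+1) + \frac{49}{9}*(+1) + \frac{196}{225}*(+1) + \frac{49}{36}*(+1) + \frac{196}{2025}*(-1) + \frac{33124}{2025}*(-1) + \frac{49}{324}*(-1) = -\frac{49}{9} (each basis 2-blade squares to minus the product of its generators' squares); cross terms between blades sharing an index anticommute and cancel; the commuting (index-disjoint) pairs give grade-4 terms 2*c*c'*(blade product), which cancel blade by blade — e_{1} e_{2} e_{3} e_{5}: -\frac{196}{45} + \frac{196}{45} = 0; e_{1} e_{3} e_{4} e_{5}: -\frac{196}{135} + \frac{196}{135} = 0; e_{2} e_{3} e_{4} e_{5}: \frac{98}{135} - \frac{98}{135} = 0 — confirming B is simple. So B^2 = -\frac{49}{9}.
Answer: rotation, certificate B^2 = -\frac{49}{9}. One invariant decides it: the square -\frac{49}{9} survives every conjugation, and its sign is exactly the classification.


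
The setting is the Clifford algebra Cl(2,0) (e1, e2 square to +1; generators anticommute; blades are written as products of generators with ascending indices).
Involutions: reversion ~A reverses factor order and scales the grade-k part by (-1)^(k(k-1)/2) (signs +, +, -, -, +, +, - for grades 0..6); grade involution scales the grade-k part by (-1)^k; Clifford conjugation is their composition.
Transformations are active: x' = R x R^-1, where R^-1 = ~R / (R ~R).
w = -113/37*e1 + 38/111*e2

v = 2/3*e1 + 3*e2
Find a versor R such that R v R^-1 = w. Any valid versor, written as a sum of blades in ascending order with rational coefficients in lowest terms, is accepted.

Construction: equal norms (both 85/9) license R = v + w = -265/111*e1 + 371/111*e2 — nothing changes along that direction, while (v - w)/2 changes sign, so v maps onto w.
Answer: -265/111*e1 + 371/111*e2


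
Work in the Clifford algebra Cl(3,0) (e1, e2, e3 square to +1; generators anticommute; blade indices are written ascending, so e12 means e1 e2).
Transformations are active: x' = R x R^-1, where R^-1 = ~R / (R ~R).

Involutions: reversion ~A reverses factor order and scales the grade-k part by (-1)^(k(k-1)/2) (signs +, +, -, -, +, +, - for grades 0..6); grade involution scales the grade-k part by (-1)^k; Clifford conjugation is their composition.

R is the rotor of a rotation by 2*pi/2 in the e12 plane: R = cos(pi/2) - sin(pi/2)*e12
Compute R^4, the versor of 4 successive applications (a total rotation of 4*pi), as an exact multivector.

The rotor phase is half the rotation angle and phases add under composition, so 4 steps in the e12 plane accumulate phase 4*(pi/2) = 2*pi: R^4 = cos(2*pi) - sin(2*pi)*e12.
cos(2*pi) = 1 and sin(2*pi) = 0, so R^4 = 1. The total rotation 4*pi is 2 full turns, so every vector returns to itself, yet the rotor is +1, back on the identity sheet (an even number of 2*pi turns).
Answer: 1


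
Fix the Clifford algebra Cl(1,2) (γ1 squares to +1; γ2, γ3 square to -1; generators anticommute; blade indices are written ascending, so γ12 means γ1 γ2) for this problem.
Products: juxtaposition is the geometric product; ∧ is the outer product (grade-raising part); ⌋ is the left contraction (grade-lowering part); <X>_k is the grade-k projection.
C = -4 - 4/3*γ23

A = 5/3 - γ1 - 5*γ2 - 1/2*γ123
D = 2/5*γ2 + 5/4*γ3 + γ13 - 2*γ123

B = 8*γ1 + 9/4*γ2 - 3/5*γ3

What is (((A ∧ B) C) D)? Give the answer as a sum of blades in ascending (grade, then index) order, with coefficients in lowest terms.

step 1: 40/3*γ1 + 15/4*γ2 - γ3 + 151/4*γ12 + 3/5*γ13 + 3*γ23
step 2: 4 - 160/3*γ1 - 41/3*γ2 + 9*γ3 - 759/5*γ12 + 719/15*γ13 - 12*γ23 - 160/9*γ123
step 3: 1187/180 - 4259/300*γ1 + 5861/45*γ2 + 3757/15*γ3 + 278/9*γ12 - 382/9*γ13 + 14267/60*γ23 - 60977/300*γ123
Answer: 1187/180 - 4259/300*γ1 + 5861/45*γ2 + 3757/15*γ3 + 278/9*γ12 - 382/9*γ13 + 14267/60*γ23 - 60977/300*γ123


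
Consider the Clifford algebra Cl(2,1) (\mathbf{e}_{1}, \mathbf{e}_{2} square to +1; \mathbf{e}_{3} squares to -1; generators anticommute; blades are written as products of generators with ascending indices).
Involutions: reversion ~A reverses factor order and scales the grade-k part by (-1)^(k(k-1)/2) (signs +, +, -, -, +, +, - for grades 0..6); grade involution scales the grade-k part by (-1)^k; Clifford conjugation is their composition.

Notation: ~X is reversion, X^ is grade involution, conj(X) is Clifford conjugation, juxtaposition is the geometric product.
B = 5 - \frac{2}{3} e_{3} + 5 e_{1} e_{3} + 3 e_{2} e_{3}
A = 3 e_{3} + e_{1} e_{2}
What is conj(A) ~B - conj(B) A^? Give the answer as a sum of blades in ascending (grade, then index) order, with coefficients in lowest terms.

first term: -2 + 15 e_{1} + 9 e_{2} - 15 e_{3} - 5 e_{1} e_{2} + 3 e_{1} e_{3} - 5 e_{2} e_{3} + \frac{2}{3} e_{1} e_{2} e_{3}
second term: 2 - 15 e_{1} - 9 e_{2} - 15 e_{3} + 5 e_{1} e_{2} + 3 e_{1} e_{3} - 5 e_{2} e_{3} + \frac{2}{3} e_{1} e_{2} e_{3}
Answer: -4 + 30 e_{1} + 18 e_{2} - 10 e_{1} e_{2}


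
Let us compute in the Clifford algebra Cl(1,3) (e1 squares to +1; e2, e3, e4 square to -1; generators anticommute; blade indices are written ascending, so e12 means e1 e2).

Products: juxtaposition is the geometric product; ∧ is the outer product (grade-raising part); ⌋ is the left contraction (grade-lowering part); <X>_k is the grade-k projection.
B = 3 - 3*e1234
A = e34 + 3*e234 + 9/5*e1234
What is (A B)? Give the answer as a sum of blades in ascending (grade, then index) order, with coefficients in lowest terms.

step 1: 27/5 + 9*e1 + 3*e12 + 3*e34 + 9*e234 + 27/5*e1234
Answer: 27/5 + 9*e1 + 3*e12 + 3*e34 + 9*e234 + 27/5*e1234


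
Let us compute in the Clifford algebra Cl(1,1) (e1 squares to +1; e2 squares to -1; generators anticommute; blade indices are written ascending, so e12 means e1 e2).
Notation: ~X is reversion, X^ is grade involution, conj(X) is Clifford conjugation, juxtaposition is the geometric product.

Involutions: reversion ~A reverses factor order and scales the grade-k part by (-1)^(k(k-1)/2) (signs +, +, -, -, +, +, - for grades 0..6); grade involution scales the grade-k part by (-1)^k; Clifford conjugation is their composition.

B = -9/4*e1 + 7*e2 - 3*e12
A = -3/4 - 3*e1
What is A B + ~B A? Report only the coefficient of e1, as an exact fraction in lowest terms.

first term: 27/4 + 27/16*e1 + 15/4*e2 - 75/4*e12
second term: 27/4 + 27/16*e1 + 15/4*e2 + 75/4*e12
Answer: 27/8


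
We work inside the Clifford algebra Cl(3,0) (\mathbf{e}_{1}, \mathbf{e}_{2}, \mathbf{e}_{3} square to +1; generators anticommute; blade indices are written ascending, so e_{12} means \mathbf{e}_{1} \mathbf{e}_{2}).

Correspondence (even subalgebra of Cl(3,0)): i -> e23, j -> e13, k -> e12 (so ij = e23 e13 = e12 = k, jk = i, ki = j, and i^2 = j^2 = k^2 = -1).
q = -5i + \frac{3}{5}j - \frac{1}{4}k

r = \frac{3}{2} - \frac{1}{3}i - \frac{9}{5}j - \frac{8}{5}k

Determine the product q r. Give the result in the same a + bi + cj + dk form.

In blades: q = -\frac{1}{4} e_{12} + \frac{3}{5} e_{13} - 5 e_{23}, r = \frac{3}{2} - \frac{8}{5} e_{12} - \frac{9}{5} e_{13} - \frac{1}{3} e_{23}.
Distribute q over r term by term (generator squares from the signature, products reordered to ascending indices): (-\frac{1}{4} e_{12})*r = -\frac{2}{5} - \frac{3}{8} e_{12} + \frac{1}{12} e_{13} - \frac{9}{20} e_{23}; (\frac{3}{5} e_{13})*r = \frac{27}{25} + \frac{1}{5} e_{12} + \frac{9}{10} e_{13} - \frac{24}{25} e_{23}; (-5 e_{23})*r = -\frac{5}{3} + 9 e_{12} - 8 e_{13} - \frac{15}{2} e_{23}.
Sum: -\frac{74}{75} + \frac{353}{40} e_{12} - \frac{421}{60} e_{13} - \frac{891}{100} e_{23}; translating back through the correspondence:
Answer: -\frac{74}{75} - \frac{891}{100}i - \frac{421}{60}j + \frac{353}{40}k


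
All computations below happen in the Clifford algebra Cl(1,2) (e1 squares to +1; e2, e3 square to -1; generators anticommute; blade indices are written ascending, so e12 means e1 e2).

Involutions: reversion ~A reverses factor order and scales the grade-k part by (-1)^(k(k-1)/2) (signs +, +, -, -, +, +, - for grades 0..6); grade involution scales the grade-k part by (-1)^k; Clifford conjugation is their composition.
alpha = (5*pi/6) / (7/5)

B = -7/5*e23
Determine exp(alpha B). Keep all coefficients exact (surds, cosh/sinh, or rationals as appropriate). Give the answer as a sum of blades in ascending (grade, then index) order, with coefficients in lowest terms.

B^2 = (-7/5)^2*(e23)^2 = 49/25*(-1) = -49/25 (a basis 2-blade squares to minus the product of its generators' squares).
B^2 = -49/25 — a negative square means the series sums to a rotation: l = 7/5, alpha*l = 5*pi/6, so exp(alpha B) = cos(5*pi/6) + (sin(5*pi/6)/(7/5))*B = -sqrt(3)/2 + (5/14)*B.
Answer: -sqrt(3)/2 - 1/2*e23


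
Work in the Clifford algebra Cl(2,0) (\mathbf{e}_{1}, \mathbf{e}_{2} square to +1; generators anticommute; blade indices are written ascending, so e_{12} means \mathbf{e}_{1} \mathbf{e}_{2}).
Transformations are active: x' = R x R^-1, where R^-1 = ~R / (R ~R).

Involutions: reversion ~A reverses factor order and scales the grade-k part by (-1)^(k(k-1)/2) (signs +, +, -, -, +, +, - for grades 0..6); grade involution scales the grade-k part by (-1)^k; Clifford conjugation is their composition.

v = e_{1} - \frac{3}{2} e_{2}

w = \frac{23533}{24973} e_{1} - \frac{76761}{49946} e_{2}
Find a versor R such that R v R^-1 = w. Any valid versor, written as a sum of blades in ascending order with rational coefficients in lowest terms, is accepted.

Since q(v) = q(w) = \frac{13}{4}, the sum R = v + w = \frac{48506}{24973} e_{1} - \frac{75840}{24973} e_{2} does the job whenever invertible.
Answer: \frac{48506}{24973} e_{1} - \frac{75840}{24973} e_{2}


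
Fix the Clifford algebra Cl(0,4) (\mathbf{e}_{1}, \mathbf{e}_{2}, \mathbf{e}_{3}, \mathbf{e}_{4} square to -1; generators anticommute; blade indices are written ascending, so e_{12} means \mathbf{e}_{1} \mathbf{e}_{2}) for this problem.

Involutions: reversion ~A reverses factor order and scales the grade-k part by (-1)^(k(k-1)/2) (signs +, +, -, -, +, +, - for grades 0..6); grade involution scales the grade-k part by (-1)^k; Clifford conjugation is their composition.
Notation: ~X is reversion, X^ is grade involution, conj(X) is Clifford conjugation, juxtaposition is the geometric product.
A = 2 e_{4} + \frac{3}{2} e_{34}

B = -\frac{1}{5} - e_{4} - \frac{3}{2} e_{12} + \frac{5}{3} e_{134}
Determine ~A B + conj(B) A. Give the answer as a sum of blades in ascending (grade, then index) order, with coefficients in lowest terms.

first term: 2 + \frac{5}{2} e_{1} - \frac{3}{2} e_{3} - \frac{2}{5} e_{4} - \frac{10}{3} e_{13} + \frac{3}{10} e_{34} - 3 e_{124} + \frac{9}{4} e_{1234}
second term: -2 - \frac{5}{2} e_{1} + \frac{3}{2} e_{3} - \frac{2}{5} e_{4} - \frac{10}{3} e_{13} - \frac{3}{10} e_{34} + 3 e_{124} + \frac{9}{4} e_{1234}
Answer: -\frac{4}{5} e_{4} - \frac{20}{3} e_{13} + \frac{9}{2} e_{1234}


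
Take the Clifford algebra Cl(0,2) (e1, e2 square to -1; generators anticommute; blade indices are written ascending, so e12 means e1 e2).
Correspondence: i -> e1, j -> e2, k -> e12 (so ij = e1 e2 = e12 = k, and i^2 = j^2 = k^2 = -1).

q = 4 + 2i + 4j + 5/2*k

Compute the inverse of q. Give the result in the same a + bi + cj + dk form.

In blades: q = 4 + 2*e1 + 4*e2 + 5/2*e12.
With qbar = 4 - 2*e1 - 4*e2 - 5/2*e12 (scalar fixed, mapped units negated), q qbar = 169/4 (the sum of squared coefficients), so q^-1 = qbar / (169/4) = 16/169 - 8/169*e1 - 16/169*e2 - 10/169*e12; translating back:
Answer: 16/169 - 8/169*i - 16/169*j - 10/169*k


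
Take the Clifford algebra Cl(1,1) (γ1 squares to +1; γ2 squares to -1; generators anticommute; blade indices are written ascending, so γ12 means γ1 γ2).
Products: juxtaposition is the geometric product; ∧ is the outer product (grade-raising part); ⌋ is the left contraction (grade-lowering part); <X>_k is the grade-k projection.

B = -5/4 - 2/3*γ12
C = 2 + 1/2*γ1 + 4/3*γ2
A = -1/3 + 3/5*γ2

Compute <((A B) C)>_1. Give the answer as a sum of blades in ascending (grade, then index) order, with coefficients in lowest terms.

step 1: 5/12 - 2/5*γ1 - 3/4*γ2 + 2/9*γ12
step 2: 49/30 - 959/1080*γ1 - 19/18*γ2 + 103/360*γ12
step 3: -959/1080*γ1 - 19/18*γ2
Answer: -959/1080*γ1 - 19/18*γ2


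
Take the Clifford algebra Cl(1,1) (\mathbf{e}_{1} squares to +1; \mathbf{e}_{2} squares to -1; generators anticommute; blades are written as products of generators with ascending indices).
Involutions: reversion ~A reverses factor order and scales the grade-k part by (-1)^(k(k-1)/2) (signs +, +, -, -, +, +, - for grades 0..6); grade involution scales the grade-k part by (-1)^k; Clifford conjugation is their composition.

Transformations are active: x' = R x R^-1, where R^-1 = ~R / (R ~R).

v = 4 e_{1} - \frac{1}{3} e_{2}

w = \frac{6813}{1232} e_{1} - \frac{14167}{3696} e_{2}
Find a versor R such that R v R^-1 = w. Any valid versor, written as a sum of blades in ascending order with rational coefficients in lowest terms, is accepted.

Take R = v + w = \frac{11741}{1232} e_{1} - \frac{5133}{1232} e_{2}. Because q(v) = q(w) = \frac{143}{9}, conjugation by R sends v exactly to w.
Answer: \frac{11741}{1232} e_{1} - \frac{5133}{1232} e_{2}


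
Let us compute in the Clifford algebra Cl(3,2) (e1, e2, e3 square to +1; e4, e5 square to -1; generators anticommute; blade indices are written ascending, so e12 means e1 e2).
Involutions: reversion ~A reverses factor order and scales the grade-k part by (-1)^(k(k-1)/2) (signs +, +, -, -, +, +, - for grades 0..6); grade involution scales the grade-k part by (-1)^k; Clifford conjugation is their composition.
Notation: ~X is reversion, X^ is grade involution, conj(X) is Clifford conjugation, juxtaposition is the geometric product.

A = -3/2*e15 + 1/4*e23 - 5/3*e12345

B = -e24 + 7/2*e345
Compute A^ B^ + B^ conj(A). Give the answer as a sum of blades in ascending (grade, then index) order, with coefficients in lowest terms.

first term: 35/6*e12 + 1/4*e34 - 21/4*e134 + 5/3*e135 - 7/8*e245 + 3/2*e1245
second term: 35/6*e12 + 1/4*e34 - 21/4*e134 + 5/3*e135 - 7/8*e245 - 3/2*e1245
Answer: 35/3*e12 + 1/2*e34 - 21/2*e134 + 10/3*e135 - 7/4*e245


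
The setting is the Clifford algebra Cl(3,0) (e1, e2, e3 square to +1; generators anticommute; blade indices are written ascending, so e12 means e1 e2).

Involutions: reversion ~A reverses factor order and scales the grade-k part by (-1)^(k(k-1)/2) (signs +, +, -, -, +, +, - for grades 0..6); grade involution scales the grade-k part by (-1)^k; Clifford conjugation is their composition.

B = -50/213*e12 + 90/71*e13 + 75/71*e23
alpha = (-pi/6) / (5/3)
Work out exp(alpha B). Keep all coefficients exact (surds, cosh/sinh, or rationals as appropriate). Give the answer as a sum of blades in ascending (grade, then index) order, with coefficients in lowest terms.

B^2 term by term: the squares give (-50/213)^2*(e12)^2 + (90/71)^2*(e13)^2 + (75/71)^2*(e23)^2 = 2500/45369*(-1) + 8100/5041*(-1) + 5625/5041*(-1) = -25/9 (each basis 2-blade squares to minus the product of its generators' squares); cross terms between blades sharing an index anticommute and cancel. So B^2 = -25/9.
B^2 = -25/9 — the negative square puts this in the circular regime; l = 5/3, alpha*l = -pi/6, so exp(alpha B) = cos(-pi/6) + (sin(-pi/6)/(5/3))*B = sqrt(3)/2 + (-3/10)*B.
Answer: sqrt(3)/2 + 5/71*e12 - 27/71*e13 - 45/142*e23


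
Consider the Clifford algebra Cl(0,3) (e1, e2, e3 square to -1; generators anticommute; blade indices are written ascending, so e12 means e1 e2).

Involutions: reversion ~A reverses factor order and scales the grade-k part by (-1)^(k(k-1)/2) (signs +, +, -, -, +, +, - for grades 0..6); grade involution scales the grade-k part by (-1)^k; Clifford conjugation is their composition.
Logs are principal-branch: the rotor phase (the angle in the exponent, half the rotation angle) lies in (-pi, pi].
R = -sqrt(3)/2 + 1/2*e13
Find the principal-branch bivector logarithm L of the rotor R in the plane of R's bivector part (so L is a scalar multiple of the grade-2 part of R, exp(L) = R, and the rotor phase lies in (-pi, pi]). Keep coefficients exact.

The scalar part of R is -sqrt(3)/2, which pins the rotor phase on the principal branch; dividing the bivector part by the sine of that phase recovers the unit plane, and L is the phase times that plane.
Concretely: cos(phase) = -sqrt(3)/2 gives phase = ±5*pi/6, and since phase/sin(phase) is even the sign is immaterial: L = (phase/sin(phase)) * <R>_2 = (5*pi/3) * <R>_2.
Answer: 5*pi/6*e13


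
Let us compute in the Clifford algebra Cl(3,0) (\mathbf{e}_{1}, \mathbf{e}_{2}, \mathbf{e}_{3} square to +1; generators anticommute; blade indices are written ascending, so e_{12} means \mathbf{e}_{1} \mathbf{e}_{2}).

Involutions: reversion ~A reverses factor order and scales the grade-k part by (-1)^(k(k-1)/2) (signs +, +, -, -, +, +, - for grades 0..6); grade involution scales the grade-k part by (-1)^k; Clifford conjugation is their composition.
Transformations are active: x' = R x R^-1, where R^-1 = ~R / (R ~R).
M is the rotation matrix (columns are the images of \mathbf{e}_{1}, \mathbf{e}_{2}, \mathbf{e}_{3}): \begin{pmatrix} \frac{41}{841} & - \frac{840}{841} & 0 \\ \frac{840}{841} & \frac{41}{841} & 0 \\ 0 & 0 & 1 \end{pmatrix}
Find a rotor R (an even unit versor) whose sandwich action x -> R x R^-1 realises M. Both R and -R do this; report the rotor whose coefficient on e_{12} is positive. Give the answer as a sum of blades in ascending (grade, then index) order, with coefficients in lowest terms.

Method: write R = a + b12*e_{12} + b13*e_{13} + b23*e_{23} with a^2 + b12^2 + b13^2 + b23^2 = 1 (so R^-1 = ~R). Expanding the columns R e_j ~R gives tr M = 4a^2 - 1 and, from the antisymmetric part, M21 - M12 = -4a*b12, M13 - M31 = 4a*b13, M32 - M23 = -4a*b23.
Here tr M = \frac{923}{841}, so a^2 = (1 + tr M)/4 = \frac{441}{841} and a = ±\frac{21}{29}. Taking a = \frac{21}{29}: M21 - M12 = \frac{1680}{841}, M13 - M31 = 0, M32 - M23 = 0, giving b12 = -\frac{20}{29}, b13 = 0, b23 = 0, i.e. R = \frac{21}{29} - \frac{20}{29} e_{12}.
Its e_{12} coefficient is negative, so report the other preimage -R.
Answer: -\frac{21}{29} + \frac{20}{29} e_{12}. Uniqueness: Spin(3) -> SO(3) maps R and -R to the same rotation of trace \frac{923}{841}; fixing the sign of the e_{12} coefficient removes the ambiguity.


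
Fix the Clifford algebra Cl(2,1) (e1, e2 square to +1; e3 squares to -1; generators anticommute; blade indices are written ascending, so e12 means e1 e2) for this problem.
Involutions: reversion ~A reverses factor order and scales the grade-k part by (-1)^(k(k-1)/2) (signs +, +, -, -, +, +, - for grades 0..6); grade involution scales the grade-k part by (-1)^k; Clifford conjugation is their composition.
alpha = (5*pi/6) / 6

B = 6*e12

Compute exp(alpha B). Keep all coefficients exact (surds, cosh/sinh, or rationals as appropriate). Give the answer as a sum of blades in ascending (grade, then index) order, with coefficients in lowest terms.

B^2 = (6)^2*(e12)^2 = 36*(-1) = -36 (a basis 2-blade squares to minus the product of its generators' squares).
B^2 = -36 — a negative square means the series sums to a rotation: l = 6, alpha*l = 5*pi/6, so exp(alpha B) = cos(5*pi/6) + (sin(5*pi/6)/6)*B = -sqrt(3)/2 + (1/12)*B.
Answer: -sqrt(3)/2 + 1/2*e12


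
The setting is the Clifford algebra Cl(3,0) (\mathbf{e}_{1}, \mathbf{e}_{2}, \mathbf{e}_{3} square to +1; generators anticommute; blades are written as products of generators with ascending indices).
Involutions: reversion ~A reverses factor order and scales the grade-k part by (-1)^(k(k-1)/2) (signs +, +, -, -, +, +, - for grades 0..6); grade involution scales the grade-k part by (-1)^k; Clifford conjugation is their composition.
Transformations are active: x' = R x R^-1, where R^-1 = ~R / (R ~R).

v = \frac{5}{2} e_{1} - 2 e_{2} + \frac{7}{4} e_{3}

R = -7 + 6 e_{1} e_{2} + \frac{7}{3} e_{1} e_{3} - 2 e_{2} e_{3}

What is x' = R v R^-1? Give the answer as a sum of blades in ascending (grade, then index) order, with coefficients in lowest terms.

~R = -7 - 6 e_{1} e_{2} - \frac{7}{3} e_{1} e_{3} + 2 e_{2} e_{3}, and R ~R = \frac{850}{9}, so R^-1 = ~R / (\frac{850}{9}).
R v = -\frac{305}{12} e_{1} - \frac{9}{2} e_{2} - \frac{265}{12} e_{3} + \frac{61}{6} e_{1} e_{2} e_{3}
Answer: \frac{1423}{1700} e_{1} + \frac{184}{85} e_{2} + \frac{2393}{850} e_{3}


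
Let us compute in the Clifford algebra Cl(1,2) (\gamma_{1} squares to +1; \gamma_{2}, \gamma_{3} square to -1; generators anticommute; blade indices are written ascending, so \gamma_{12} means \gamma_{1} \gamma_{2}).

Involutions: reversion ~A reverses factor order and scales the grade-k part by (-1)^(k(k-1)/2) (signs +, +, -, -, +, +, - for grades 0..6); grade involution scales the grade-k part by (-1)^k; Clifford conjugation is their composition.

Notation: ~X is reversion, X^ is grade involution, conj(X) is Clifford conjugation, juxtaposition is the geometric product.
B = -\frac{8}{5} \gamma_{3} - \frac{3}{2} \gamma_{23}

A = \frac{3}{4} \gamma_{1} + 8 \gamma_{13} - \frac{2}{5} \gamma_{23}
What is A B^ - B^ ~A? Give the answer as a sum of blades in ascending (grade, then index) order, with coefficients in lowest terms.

first term: -\frac{3}{5} - \frac{64}{5} \gamma_{1} + \frac{16}{25} \gamma_{2} - 12 \gamma_{12} + \frac{6}{5} \gamma_{13} - \frac{9}{8} \gamma_{123}
second term: \frac{3}{5} - \frac{64}{5} \gamma_{1} + \frac{16}{25} \gamma_{2} - 12 \gamma_{12} - \frac{6}{5} \gamma_{13} - \frac{9}{8} \gamma_{123}
Answer: -\frac{6}{5} + \frac{12}{5} \gamma_{13}


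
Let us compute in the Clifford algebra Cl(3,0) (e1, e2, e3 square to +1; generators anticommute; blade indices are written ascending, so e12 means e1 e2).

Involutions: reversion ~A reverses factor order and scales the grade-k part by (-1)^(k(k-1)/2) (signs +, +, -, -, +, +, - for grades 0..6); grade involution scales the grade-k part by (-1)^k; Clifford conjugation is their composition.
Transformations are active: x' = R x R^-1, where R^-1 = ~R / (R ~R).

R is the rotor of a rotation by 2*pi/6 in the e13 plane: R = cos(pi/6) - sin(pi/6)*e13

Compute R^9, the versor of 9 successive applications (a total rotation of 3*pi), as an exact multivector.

Rotor phase runs at HALF the rotation angle; powers of one rotor simply add phase, so after 9 steps in e13 the phase is 9*pi/6 = 3*pi/2 and R^9 = cos(3*pi/2) - sin(3*pi/2)*e13.
cos(3*pi/2) = 0 and sin(3*pi/2) = -1, so R^9 = e13. The net rotation is 1*pi (after discarding 1 full turn, each of which contributes a factor -1 to the rotor); the rotor keeps the half-angle phase exactly.
Answer: e13


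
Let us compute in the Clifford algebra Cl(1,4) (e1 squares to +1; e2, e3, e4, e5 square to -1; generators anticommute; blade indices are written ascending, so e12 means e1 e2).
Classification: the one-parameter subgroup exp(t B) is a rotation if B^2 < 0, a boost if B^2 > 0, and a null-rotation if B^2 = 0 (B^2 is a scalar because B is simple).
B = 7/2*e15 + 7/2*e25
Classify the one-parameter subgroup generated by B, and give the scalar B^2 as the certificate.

B^2 term by term: the squares give (7/2)^2*(e15)^2 + (7/2)^2*(e25)^2 = 49/4*(+1) + 49/4*(-1) = 0 (each basis 2-blade squares to minus the product of its generators' squares); cross terms between blades sharing an index anticommute and cancel. So B^2 = 0.
Answer: null-rotation, certificate B^2 = 0. Certificate logic: 0 is a conjugation-invariant scalar, so its sign fixes rotation versus boost versus null-rotation outright.


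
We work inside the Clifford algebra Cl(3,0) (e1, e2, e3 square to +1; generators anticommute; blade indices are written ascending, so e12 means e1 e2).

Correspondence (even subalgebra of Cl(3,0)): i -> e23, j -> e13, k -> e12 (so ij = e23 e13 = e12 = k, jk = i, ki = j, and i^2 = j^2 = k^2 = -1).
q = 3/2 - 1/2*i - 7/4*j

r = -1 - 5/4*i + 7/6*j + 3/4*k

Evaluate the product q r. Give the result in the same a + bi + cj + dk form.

In blades: q = 3/2 - 7/4*e13 - 1/2*e23, r = -1 + 3/4*e12 + 7/6*e13 - 5/4*e23.
Distribute q over r term by term (generator squares from the signature, products reordered to ascending indices): (3/2)*r = -3/2 + 9/8*e12 + 7/4*e13 - 15/8*e23; (-7/4*e13)*r = 49/24 - 35/16*e12 + 7/4*e13 - 21/16*e23; (-1/2*e23)*r = -5/8 - 7/12*e12 + 3/8*e13 + 1/2*e23.
Sum: -1/12 - 79/48*e12 + 31/8*e13 - 43/16*e23; translating back through the correspondence:
Answer: -1/12 - 43/16*i + 31/8*j - 79/48*k


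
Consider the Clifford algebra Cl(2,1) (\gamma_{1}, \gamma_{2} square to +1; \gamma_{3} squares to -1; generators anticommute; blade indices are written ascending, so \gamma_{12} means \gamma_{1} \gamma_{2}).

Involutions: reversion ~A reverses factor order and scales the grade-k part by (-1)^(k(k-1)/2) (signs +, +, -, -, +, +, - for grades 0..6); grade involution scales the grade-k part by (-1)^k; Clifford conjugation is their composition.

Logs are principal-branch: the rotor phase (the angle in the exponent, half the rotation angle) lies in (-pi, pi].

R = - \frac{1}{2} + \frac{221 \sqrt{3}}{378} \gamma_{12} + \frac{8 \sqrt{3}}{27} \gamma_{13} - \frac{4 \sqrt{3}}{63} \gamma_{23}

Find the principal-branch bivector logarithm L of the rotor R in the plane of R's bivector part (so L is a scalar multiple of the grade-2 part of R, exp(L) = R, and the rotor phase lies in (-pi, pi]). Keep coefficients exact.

The scalar part of R is - \frac{1}{2}, so the principal-branch rotor phase is pinned; divide the bivector part by its sine to get the unit plane — L is the phase times that plane.
Concretely: cos(phase) = - \frac{1}{2} gives phase = ±\frac{2 \pi}{3}, and since phase/sin(phase) is even the sign is immaterial: L = (phase/sin(phase)) * <R>_2 = (\frac{4 \sqrt{3} \pi}{9}) * <R>_2.
Answer: \frac{442 \pi}{567} \gamma_{12} + \frac{32 \pi}{81} \gamma_{13} - \frac{16 \pi}{189} \gamma_{23}


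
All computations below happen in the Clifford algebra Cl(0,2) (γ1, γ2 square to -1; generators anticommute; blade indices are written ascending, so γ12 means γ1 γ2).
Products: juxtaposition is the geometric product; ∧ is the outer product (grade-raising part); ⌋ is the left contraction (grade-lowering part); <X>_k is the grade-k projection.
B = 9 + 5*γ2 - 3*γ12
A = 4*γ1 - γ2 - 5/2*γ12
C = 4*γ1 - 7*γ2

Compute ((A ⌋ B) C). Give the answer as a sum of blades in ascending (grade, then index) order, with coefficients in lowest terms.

step 1: -5/2 + 3*γ1 + 12*γ2
step 2: 72 - 10*γ1 + 35/2*γ2 - 69*γ12
Answer: 72 - 10*γ1 + 35/2*γ2 - 69*γ12


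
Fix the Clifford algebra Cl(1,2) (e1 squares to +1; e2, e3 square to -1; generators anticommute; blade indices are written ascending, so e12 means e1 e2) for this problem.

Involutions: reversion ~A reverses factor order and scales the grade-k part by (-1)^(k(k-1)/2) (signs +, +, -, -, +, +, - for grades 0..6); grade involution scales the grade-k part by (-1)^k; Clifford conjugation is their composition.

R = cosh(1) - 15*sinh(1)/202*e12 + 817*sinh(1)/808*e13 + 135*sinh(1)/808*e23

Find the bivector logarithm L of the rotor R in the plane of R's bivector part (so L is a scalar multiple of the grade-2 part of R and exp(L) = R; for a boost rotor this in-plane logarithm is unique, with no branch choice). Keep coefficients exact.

The scalar part of R is cosh(1), which fixes the rapidity magnitude through cosh (cosh is even, so it cannot fix the sign — the bivector part carries that); dividing the bivector part by sinh of the rapidity gives the plane, and L = rapidity * plane, where the joint sign ambiguity of (rapidity, plane) cancels in the product.
Concretely: cosh(rapidity) = cosh(1) gives rapidity = ±1, and since rapidity/sinh(rapidity) is even the sign is immaterial: L = (rapidity/sinh(rapidity)) * <R>_2 = (1/sinh(1)) * <R>_2.
Answer: -15/202*e12 + 817/808*e13 + 135/808*e23


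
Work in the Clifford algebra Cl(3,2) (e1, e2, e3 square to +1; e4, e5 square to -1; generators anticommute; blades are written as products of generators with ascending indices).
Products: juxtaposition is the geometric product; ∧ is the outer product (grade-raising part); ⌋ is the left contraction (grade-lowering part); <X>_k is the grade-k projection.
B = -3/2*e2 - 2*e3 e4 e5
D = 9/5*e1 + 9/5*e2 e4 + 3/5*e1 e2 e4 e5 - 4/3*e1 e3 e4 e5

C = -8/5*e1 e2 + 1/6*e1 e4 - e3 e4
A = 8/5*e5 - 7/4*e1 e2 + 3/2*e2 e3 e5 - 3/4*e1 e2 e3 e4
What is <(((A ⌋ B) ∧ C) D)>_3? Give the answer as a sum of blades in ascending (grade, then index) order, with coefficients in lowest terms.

step 1: 16/5*e3 e4
step 2: -128/25*e1 e2 e3 e4
step 3: 1152/125*e1 e3 - 512/75*e2 e5 - 384/125*e3 e5 + 1152/125*e2 e3 e4
step 4: 1152/125*e2 e3 e4
Answer: 1152/125*e2 e3 e4


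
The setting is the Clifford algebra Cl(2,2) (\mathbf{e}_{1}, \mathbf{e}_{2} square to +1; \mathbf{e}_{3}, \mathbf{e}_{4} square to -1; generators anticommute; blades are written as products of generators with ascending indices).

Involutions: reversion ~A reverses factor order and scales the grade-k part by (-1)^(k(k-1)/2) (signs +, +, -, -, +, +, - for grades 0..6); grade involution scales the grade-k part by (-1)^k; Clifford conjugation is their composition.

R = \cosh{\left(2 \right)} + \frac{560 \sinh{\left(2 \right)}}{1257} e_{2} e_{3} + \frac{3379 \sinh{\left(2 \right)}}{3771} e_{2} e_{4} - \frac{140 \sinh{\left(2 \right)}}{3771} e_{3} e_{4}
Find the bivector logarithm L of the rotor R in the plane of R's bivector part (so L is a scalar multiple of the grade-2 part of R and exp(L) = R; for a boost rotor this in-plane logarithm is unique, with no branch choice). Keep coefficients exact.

The scalar part of R is \cosh{\left(2 \right)}, which fixes the rapidity magnitude through cosh (cosh is even, so it cannot fix the sign — the bivector part carries that); dividing the bivector part by sinh of the rapidity gives the plane, and L = rapidity * plane, where the joint sign ambiguity of (rapidity, plane) cancels in the product.
Concretely: cosh(rapidity) = \cosh{\left(2 \right)} gives rapidity = ±2, and since rapidity/sinh(rapidity) is even the sign is immaterial: L = (rapidity/sinh(rapidity)) * <R>_2 = (\frac{2}{\sinh{\left(2 \right)}}) * <R>_2.
Answer: \frac{1120}{1257} e_{2} e_{3} + \frac{6758}{3771} e_{2} e_{4} - \frac{280}{3771} e_{3} e_{4}


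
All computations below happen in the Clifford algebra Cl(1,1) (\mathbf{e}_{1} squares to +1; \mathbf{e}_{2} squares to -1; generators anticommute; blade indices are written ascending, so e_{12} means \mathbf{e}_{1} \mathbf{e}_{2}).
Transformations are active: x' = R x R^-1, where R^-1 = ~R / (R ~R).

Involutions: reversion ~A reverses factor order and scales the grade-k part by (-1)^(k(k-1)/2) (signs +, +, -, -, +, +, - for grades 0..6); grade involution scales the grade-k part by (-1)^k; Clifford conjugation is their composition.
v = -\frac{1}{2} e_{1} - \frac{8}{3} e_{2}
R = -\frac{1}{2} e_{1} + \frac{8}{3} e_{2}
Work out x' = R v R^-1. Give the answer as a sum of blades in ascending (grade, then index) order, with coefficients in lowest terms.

~R = -\frac{1}{2} e_{1} + \frac{8}{3} e_{2}, and R ~R = -\frac{247}{36}, so R^-1 = ~R / (-\frac{247}{36}).
R v = \frac{265}{36} + \frac{8}{3} e_{12}
Answer: \frac{777}{494} e_{1} - \frac{2264}{741} e_{2}
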